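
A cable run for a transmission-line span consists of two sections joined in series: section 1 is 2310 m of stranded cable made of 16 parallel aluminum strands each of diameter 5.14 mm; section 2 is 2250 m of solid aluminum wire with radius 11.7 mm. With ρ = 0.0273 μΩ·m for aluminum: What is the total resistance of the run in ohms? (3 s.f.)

ρ = 0.0273 μΩ·m = 2.73×10^-8 Ω·m
Section 1: A_strand = π(2.5700e-03)² = 2.075e-05 m²; R₁ = ρL/(N·A_s) = (2.73×10^-8)(2310)/(16×2.075e-05) = 0.1899 Ω
Section 2: A = πr² = π(1.1700e-02 m)² = 4.301e-04 m²
R₂ = (2.73×10^-8)(2250)/(4.301e-04) = 0.1428 Ω
R = R₁ + R₂ = 0.333 Ω

0.333 Ω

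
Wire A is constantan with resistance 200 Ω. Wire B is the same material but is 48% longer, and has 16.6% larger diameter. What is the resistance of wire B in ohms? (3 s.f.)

R ∝ L/d², so R_B/R_A = (1 + 48/100) × (1 + 16.6/100)⁻²
= 1.48 × 0.7355 = 1.089
R_B = 1.089 × 200 = 218 Ω

218 Ω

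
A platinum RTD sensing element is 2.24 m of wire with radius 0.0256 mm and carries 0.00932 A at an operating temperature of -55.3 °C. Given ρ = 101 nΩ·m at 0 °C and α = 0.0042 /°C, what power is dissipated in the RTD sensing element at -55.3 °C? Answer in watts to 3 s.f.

0.00733 W

ρ = 101 nΩ·m = 1.01×10^-7 Ω·m
A = πr² = π(2.5600e-05 m)² = 2.059e-09 m²
R₍0₎ = ρL/A = (1.01×10^-7)(2.24)/(2.059e-09) = 109.9 Ω
R₍-55.3₎ = R₍0₎(1 + αΔT) = 109.9 × (1 + 0.0042×-55.3) = 84.36 Ω
P = I²R = (0.00932)² × 84.36 = 0.00733 W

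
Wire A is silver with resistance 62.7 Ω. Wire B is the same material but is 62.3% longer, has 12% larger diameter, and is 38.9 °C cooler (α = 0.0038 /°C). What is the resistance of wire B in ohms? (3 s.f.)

69.1 Ω

R ∝ ρL/d² with ρ ∝ (1+αΔT), so R_B/R_A = (1 + 62.3/100) × (1 + 12/100)⁻² × (1 − 0.0038×38.9)
= 1.623 × 0.7972 × 0.8522 = 1.103
R_B = 1.103 × 62.7 = 69.1 Ω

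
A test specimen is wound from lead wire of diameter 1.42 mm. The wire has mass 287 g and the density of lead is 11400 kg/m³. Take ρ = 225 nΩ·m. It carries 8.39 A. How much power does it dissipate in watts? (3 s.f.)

ρ = 225 nΩ·m = 2.25×10^-7 Ω·m
A = π(d/2)² = π(7.1000e-04 m)² = 1.5837e-06 m²
L = m/(density·A) = 0.287/(11400×1.5837e-06) = 15.9 m
R = ρL/A = (2.25×10^-7)(15.9)/(1.5837e-06) = 2.259 Ω
P = I²R = (8.39)² × 2.259 = 159 W

159 W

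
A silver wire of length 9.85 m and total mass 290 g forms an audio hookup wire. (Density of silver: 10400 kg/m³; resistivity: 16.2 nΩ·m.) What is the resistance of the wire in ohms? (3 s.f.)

ρ = 16.2 nΩ·m = 1.62×10^-8 Ω·m
A = m/(density·L) = 0.29/(10400×9.85) = 2.8309e-06 m²
R = ρL/A = (1.62×10^-8)(9.85)/(2.8309e-06) = 0.0564 Ω

0.0564 Ω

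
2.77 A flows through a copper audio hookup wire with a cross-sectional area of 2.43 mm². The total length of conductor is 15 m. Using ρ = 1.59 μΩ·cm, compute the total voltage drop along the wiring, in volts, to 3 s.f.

ρ = 1.59 μΩ·cm = 1.59×10^-8 Ω·m
A = 2.43 mm² = 2.430e-06 m²
R = ρL/A = (1.59×10^-8)(15)/(2.430e-06) = 0.09815 Ω
V = IR = 2.77 × 0.09815 = 0.272 V

0.272 V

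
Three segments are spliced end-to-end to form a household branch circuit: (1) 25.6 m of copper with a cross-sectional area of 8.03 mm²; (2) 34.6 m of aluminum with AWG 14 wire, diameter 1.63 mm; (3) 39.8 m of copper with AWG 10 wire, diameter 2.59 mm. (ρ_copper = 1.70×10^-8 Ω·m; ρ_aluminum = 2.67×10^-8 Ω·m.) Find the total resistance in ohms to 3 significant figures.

0.625 Ω

Seg 1: A = 8.03 mm² = 8.030e-06 m²
R_1 = (1.70×10^-8)(25.6)/(8.030e-06) = 0.0542 Ω
Seg 2: A = π(1.63/2 mm)² = π(8.1500e-04 m)² = 2.087e-06 m²
R_2 = (2.67×10^-8)(34.6)/(2.087e-06) = 0.4427 Ω
Seg 3: A = π(2.59/2 mm)² = π(1.2950e-03 m)² = 5.269e-06 m²
R_3 = (1.70×10^-8)(39.8)/(5.269e-06) = 0.1284 Ω
R_total = R_1 + R_2 + R_3 = 0.625 Ω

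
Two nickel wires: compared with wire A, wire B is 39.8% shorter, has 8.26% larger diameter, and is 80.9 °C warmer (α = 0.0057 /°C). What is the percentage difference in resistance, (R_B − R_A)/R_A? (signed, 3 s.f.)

R ∝ ρL/d² with ρ ∝ (1+αΔT), so R_B/R_A = (1 − 39.8/100) × (1 + 8.26/100)⁻² × (1 + 0.0057×80.9)
= 0.602 × 0.8532 × 1.461 = 0.7505
(R_B − R_A)/R_A = 0.7505 − 1 = -25.0%

-25.0%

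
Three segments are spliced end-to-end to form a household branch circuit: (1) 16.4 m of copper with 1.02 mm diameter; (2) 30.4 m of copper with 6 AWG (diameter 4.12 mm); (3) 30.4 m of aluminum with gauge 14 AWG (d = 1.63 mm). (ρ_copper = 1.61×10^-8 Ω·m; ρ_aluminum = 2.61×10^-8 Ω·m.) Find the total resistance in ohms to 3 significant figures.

0.740 Ω

Seg 1: A = π(d/2)² = π(5.1000e-04 m)² = 8.171e-07 m²
R_1 = (1.61×10^-8)(16.4)/(8.171e-07) = 0.3231 Ω
Seg 2: A = π(4.12/2 mm)² = π(2.0600e-03 m)² = 1.333e-05 m²
R_2 = (1.61×10^-8)(30.4)/(1.333e-05) = 0.03671 Ω
Seg 3: A = π(1.63/2 mm)² = π(8.1500e-04 m)² = 2.087e-06 m²
R_3 = (2.61×10^-8)(30.4)/(2.087e-06) = 0.3802 Ω
R_total = R_1 + R_2 + R_3 = 0.740 Ω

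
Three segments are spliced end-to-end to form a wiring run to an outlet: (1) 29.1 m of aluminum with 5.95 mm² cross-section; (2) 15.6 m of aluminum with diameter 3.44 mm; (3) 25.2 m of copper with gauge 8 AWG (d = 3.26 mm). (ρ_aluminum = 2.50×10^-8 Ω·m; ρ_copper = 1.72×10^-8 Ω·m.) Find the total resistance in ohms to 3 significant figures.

Seg 1: A = 5.95 mm² = 5.950e-06 m²
R_1 = (2.50×10^-8)(29.1)/(5.950e-06) = 0.1223 Ω
Seg 2: A = π(d/2)² = π(1.7200e-03 m)² = 9.294e-06 m²
R_2 = (2.50×10^-8)(15.6)/(9.294e-06) = 0.04196 Ω
Seg 3: A = π(3.26/2 mm)² = π(1.6300e-03 m)² = 8.347e-06 m²
R_3 = (1.72×10^-8)(25.2)/(8.347e-06) = 0.05193 Ω
R_total = R_1 + R_2 + R_3 = 0.216 Ω

0.216 Ω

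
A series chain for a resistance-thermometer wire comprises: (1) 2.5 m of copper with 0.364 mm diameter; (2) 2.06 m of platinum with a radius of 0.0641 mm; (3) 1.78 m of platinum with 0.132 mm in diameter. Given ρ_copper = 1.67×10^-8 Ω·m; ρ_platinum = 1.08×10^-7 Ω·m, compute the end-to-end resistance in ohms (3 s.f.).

Seg 1: A = π(d/2)² = π(1.8200e-04 m)² = 1.041e-07 m²
R_1 = (1.67×10^-8)(2.5)/(1.041e-07) = 0.4012 Ω
Seg 2: A = πr² = π(6.4100e-05 m)² = 1.291e-08 m²
R_2 = (1.08×10^-7)(2.06)/(1.291e-08) = 17.24 Ω
Seg 3: A = π(d/2)² = π(6.6000e-05 m)² = 1.368e-08 m²
R_3 = (1.08×10^-7)(1.78)/(1.368e-08) = 14.05 Ω
R_total = R_1 + R_2 + R_3 = 31.7 Ω

31.7 Ω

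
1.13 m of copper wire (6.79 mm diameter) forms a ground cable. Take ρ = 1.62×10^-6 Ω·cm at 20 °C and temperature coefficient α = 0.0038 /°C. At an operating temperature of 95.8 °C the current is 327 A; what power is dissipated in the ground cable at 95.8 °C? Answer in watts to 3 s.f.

69.6 W

ρ = 1.62×10^-6 Ω·cm = 1.62×10^-8 Ω·m
A = π(d/2)² = π(3.3950e-03 m)² = 3.621e-05 m²
R₍20₎ = ρL/A = (1.62×10^-8)(1.13)/(3.621e-05) = 5.055×10^-4 Ω
R₍95.8₎ = R₍20₎(1 + αΔT) = 5.055×10^-4 × (1 + 0.0038×75.8) = 6.512×10^-4 Ω
P = I²R = (327)² × 6.512×10^-4 = 69.6 W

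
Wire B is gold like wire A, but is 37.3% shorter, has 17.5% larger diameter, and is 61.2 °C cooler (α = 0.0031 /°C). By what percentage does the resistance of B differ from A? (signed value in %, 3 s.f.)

-63.2%

R ∝ ρL/d² with ρ ∝ (1+αΔT), so R_B/R_A = (1 − 37.3/100) × (1 + 17.5/100)⁻² × (1 − 0.0031×61.2)
= 0.627 × 0.7243 × 0.8103 = 0.368
(R_B − R_A)/R_A = 0.368 − 1 = -63.2%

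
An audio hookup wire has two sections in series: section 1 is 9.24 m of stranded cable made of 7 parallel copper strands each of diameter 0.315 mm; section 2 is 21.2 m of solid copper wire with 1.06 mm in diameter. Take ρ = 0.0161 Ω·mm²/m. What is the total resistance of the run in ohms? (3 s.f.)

0.659 Ω

ρ = 0.0161 Ω·mm²/m = 1.61×10^-8 Ω·m
Section 1: A_strand = π(1.5750e-04)² = 7.793e-08 m²; R₁ = ρL/(N·A_s) = (1.61×10^-8)(9.24)/(7×7.793e-08) = 0.2727 Ω
Section 2: A = π(d/2)² = π(5.3000e-04 m)² = 8.825e-07 m²
R₂ = (1.61×10^-8)(21.2)/(8.825e-07) = 0.3868 Ω
R = R₁ + R₂ = 0.659 Ω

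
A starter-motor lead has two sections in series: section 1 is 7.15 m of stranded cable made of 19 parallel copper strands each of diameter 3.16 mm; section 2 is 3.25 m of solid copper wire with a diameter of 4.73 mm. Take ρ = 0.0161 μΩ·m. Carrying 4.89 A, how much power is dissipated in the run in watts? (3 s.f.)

0.0897 W

ρ = 0.0161 μΩ·m = 1.61×10^-8 Ω·m
Section 1: A_strand = π(1.5800e-03)² = 7.843e-06 m²; R₁ = ρL/(N·A_s) = (1.61×10^-8)(7.15)/(19×7.843e-06) = 7.725×10^-4 Ω
Section 2: A = π(d/2)² = π(2.3650e-03 m)² = 1.757e-05 m²
R₂ = (1.61×10^-8)(3.25)/(1.757e-05) = 0.002978 Ω
R = R₁ + R₂ = 0.00375 Ω
P = I²R = (4.89)² × 0.00375 = 0.0897 W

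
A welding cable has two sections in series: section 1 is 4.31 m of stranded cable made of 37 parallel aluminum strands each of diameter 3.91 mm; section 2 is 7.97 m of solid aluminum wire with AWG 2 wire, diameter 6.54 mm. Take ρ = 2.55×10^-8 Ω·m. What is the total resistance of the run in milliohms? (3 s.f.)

Section 1: A_strand = π(1.9550e-03)² = 1.201e-05 m²; R₁ = ρL/(N·A_s) = (2.55×10^-8)(4.31)/(37×1.201e-05) = 2.474×10^-4 Ω
Section 2: A = π(6.54/2 mm)² = π(3.2700e-03 m)² = 3.359e-05 m²
R₂ = (2.55×10^-8)(7.97)/(3.359e-05) = 0.00605 Ω
R = R₁ + R₂ = 6.30 mΩ

6.30 mΩ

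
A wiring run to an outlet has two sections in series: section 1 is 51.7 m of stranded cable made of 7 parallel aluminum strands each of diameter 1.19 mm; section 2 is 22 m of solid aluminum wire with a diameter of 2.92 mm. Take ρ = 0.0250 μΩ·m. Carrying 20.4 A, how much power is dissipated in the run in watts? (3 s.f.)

ρ = 0.0250 μΩ·m = 2.50×10^-8 Ω·m
Section 1: A_strand = π(5.9500e-04)² = 1.112e-06 m²; R₁ = ρL/(N·A_s) = (2.50×10^-8)(51.7)/(7×1.112e-06) = 0.166 Ω
Section 2: A = π(d/2)² = π(1.4600e-03 m)² = 6.697e-06 m²
R₂ = (2.50×10^-8)(22)/(6.697e-06) = 0.08213 Ω
R = R₁ + R₂ = 0.2481 Ω
P = I²R = (20.4)² × 0.2481 = 103 W

103 W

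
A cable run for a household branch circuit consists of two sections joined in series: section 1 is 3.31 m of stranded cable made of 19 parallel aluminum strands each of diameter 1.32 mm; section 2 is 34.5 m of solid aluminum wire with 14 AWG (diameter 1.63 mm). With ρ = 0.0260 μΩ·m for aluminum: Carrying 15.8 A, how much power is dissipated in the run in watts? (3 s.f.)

108 W

ρ = 0.0260 μΩ·m = 2.60×10^-8 Ω·m
Section 1: A_strand = π(6.6000e-04)² = 1.368e-06 m²; R₁ = ρL/(N·A_s) = (2.60×10^-8)(3.31)/(19×1.368e-06) = 0.00331 Ω
Section 2: A = π(1.63/2 mm)² = π(8.1500e-04 m)² = 2.087e-06 m²
R₂ = (2.60×10^-8)(34.5)/(2.087e-06) = 0.4299 Ω
R = R₁ + R₂ = 0.4332 Ω
P = I²R = (15.8)² × 0.4332 = 108 W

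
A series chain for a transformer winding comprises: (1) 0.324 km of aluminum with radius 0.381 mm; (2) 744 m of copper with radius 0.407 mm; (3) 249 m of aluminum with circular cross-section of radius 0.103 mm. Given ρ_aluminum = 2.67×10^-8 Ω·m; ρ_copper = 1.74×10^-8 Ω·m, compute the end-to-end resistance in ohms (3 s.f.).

Seg 1: A = πr² = π(3.8100e-04 m)² = 4.560e-07 m²
R_1 = (2.67×10^-8)(324)/(4.560e-07) = 18.97 Ω
Seg 2: A = πr² = π(4.0700e-04 m)² = 5.204e-07 m²
R_2 = (1.74×10^-8)(744)/(5.204e-07) = 24.88 Ω
Seg 3: A = πr² = π(1.0300e-04 m)² = 3.333e-08 m²
R_3 = (2.67×10^-8)(249)/(3.333e-08) = 199.5 Ω
R_total = R_1 + R_2 + R_3 = 243 Ω

243 Ω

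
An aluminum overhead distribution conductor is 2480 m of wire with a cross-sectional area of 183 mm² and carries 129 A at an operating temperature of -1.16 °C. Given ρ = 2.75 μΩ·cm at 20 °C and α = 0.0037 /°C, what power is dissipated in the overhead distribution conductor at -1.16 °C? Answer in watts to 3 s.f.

ρ = 2.75 μΩ·cm = 2.75×10^-8 Ω·m
A = 183 mm² = 1.830e-04 m²
R₍20₎ = ρL/A = (2.75×10^-8)(2480)/(1.830e-04) = 0.3727 Ω
R₍-1.16₎ = R₍20₎(1 + αΔT) = 0.3727 × (1 + 0.0037×-21.2) = 0.3435 Ω
P = I²R = (129)² × 0.3435 = 5720 W

5720 W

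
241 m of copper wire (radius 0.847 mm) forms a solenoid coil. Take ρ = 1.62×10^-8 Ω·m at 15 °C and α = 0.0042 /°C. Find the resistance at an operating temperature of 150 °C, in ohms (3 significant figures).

2.71 Ω

A = πr² = π(8.4700e-04 m)² = 2.254e-06 m²
R₍15°C₎ = ρL/A = (1.62×10^-8)(241)/(2.254e-06) = 1.732 Ω
R = R₀(1 + αΔT) = 1.732(1 + 0.0042×135) = 2.71 Ω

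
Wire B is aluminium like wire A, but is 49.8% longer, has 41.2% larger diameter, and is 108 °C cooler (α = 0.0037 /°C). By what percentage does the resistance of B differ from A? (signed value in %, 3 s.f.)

-54.9%

R ∝ ρL/d² with ρ ∝ (1+αΔT), so R_B/R_A = (1 + 49.8/100) × (1 + 41.2/100)⁻² × (1 − 0.0037×108)
= 1.498 × 0.5016 × 0.6004 = 0.4511
(R_B − R_A)/R_A = 0.4511 − 1 = -54.9%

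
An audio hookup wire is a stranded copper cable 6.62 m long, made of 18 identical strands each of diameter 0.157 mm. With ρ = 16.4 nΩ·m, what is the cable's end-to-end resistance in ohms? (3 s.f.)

ρ = 16.4 nΩ·m = 1.64×10^-8 Ω·m
A_strand = π(7.8500e-05 m)² = 1.936e-08 m²
R_strand = ρL/A = (1.64×10^-8)(6.62)/(1.936e-08) = 5.608 Ω
R_total = R_strand/N = 5.608/18 = 0.312 Ω

0.312 Ω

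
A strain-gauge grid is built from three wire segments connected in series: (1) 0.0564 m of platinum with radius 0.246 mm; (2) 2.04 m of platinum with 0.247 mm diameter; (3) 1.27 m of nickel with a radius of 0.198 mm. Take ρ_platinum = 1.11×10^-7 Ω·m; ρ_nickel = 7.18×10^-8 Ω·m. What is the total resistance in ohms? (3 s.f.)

Seg 1: A = πr² = π(2.4600e-04 m)² = 1.901e-07 m²
R_1 = (1.11×10^-7)(0.0564)/(1.901e-07) = 0.03293 Ω
Seg 2: A = π(d/2)² = π(1.2350e-04 m)² = 4.792e-08 m²
R_2 = (1.11×10^-7)(2.04)/(4.792e-08) = 4.726 Ω
Seg 3: A = πr² = π(1.9800e-04 m)² = 1.232e-07 m²
R_3 = (7.18×10^-8)(1.27)/(1.232e-07) = 0.7404 Ω
R_total = R_1 + R_2 + R_3 = 5.50 Ω

5.50 Ω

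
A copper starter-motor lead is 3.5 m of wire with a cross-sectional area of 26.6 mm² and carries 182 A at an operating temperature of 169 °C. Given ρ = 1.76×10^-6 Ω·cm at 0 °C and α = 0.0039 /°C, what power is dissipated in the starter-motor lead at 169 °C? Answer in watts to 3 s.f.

ρ = 1.76×10^-6 Ω·cm = 1.76×10^-8 Ω·m
A = 26.6 mm² = 2.660e-05 m²
R₍0₎ = ρL/A = (1.76×10^-8)(3.5)/(2.660e-05) = 0.002316 Ω
R₍169₎ = R₍0₎(1 + αΔT) = 0.002316 × (1 + 0.0039×169) = 0.003842 Ω
P = I²R = (182)² × 0.003842 = 127 W

127 W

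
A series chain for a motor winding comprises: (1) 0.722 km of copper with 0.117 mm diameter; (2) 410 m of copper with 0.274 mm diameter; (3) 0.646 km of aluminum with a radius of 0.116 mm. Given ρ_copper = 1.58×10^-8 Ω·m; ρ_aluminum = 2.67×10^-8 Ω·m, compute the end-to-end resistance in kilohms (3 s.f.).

1.58 kΩ

Seg 1: A = π(d/2)² = π(5.8500e-05 m)² = 1.075e-08 m²
R_1 = (1.58×10^-8)(722)/(1.075e-08) = 1061 Ω
Seg 2: A = π(d/2)² = π(1.3700e-04 m)² = 5.896e-08 m²
R_2 = (1.58×10^-8)(410)/(5.896e-08) = 109.9 Ω
Seg 3: A = πr² = π(1.1600e-04 m)² = 4.227e-08 m²
R_3 = (2.67×10^-8)(646)/(4.227e-08) = 408 Ω
R_total = R_1 + R_2 + R_3 = 1.58 kΩ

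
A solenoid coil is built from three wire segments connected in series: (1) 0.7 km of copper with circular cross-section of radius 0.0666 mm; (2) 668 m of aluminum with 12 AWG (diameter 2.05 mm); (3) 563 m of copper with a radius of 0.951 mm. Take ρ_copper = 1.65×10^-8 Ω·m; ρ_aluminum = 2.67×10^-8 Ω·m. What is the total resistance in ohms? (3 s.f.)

Seg 1: A = πr² = π(6.6600e-05 m)² = 1.393e-08 m²
R_1 = (1.65×10^-8)(700)/(1.393e-08) = 828.9 Ω
Seg 2: A = π(2.05/2 mm)² = π(1.0250e-03 m)² = 3.301e-06 m²
R_2 = (2.67×10^-8)(668)/(3.301e-06) = 5.404 Ω
Seg 3: A = πr² = π(9.5100e-04 m)² = 2.841e-06 m²
R_3 = (1.65×10^-8)(563)/(2.841e-06) = 3.27 Ω
R_total = R_1 + R_2 + R_3 = 838 Ω

838 Ω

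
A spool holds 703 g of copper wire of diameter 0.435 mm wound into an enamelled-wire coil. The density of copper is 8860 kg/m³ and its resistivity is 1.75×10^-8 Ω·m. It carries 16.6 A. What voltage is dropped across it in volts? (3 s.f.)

1040 V

A = π(d/2)² = π(2.1750e-04 m)² = 1.4862e-07 m²
L = m/(density·A) = 0.703/(8860×1.4862e-07) = 533.9 m
R = ρL/A = (1.75×10^-8)(533.9)/(1.4862e-07) = 62.87 Ω
V = IR = 16.6 × 62.87 = 1040 V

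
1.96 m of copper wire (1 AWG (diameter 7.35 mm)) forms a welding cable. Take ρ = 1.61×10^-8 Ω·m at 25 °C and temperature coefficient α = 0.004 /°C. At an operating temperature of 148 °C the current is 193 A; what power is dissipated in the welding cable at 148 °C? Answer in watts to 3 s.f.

A = π(7.35/2 mm)² = π(3.6750e-03 m)² = 4.243e-05 m²
R₍25₎ = ρL/A = (1.61×10^-8)(1.96)/(4.243e-05) = 7.437×10^-4 Ω
R₍148₎ = R₍25₎(1 + αΔT) = 7.437×10^-4 × (1 + 0.004×123) = 0.00111 Ω
P = I²R = (193)² × 0.00111 = 41.3 W

41.3 W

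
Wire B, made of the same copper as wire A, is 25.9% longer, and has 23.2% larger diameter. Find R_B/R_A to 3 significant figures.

R ∝ L/d², so R_B/R_A = (1 + 25.9/100) × (1 + 23.2/100)⁻²
= 1.259 × 0.6588 = 0.829

0.829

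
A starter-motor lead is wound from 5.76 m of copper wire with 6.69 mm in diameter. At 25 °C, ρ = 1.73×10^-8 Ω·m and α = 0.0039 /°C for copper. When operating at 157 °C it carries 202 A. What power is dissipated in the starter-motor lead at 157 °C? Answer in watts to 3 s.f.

A = π(d/2)² = π(3.3450e-03 m)² = 3.515e-05 m²
R₍25₎ = ρL/A = (1.73×10^-8)(5.76)/(3.515e-05) = 0.002835 Ω
R₍157₎ = R₍25₎(1 + αΔT) = 0.002835 × (1 + 0.0039×132) = 0.004294 Ω
P = I²R = (202)² × 0.004294 = 175 W

175 W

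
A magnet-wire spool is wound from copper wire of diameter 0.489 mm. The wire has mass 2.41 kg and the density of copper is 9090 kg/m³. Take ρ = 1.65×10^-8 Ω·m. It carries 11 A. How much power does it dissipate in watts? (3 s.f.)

A = π(d/2)² = π(2.4450e-04 m)² = 1.8781e-07 m²
L = m/(density·A) = 2.41/(9090×1.8781e-07) = 1412 m
R = ρL/A = (1.65×10^-8)(1412)/(1.8781e-07) = 124 Ω
P = I²R = (11)² × 124 = 15000 W

15000 W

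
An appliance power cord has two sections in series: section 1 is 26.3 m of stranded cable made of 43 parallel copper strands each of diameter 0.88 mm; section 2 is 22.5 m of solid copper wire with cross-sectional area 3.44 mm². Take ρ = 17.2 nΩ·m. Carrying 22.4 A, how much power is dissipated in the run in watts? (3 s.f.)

ρ = 17.2 nΩ·m = 1.72×10^-8 Ω·m
Section 1: A_strand = π(4.4000e-04)² = 6.082e-07 m²; R₁ = ρL/(N·A_s) = (1.72×10^-8)(26.3)/(43×6.082e-07) = 0.0173 Ω
Section 2: A = 3.44 mm² = 3.440e-06 m²
R₂ = (1.72×10^-8)(22.5)/(3.440e-06) = 0.1125 Ω
R = R₁ + R₂ = 0.1298 Ω
P = I²R = (22.4)² × 0.1298 = 65.1 W

65.1 W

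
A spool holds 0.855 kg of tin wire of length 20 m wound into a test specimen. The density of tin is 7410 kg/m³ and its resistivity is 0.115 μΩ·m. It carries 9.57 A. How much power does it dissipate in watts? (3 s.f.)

36.5 W

ρ = 0.115 μΩ·m = 1.15×10^-7 Ω·m
A = m/(density·L) = 0.855/(7410×20) = 5.7692e-06 m²
R = ρL/A = (1.15×10^-7)(20)/(5.7692e-06) = 0.3987 Ω
P = I²R = (9.57)² × 0.3987 = 36.5 W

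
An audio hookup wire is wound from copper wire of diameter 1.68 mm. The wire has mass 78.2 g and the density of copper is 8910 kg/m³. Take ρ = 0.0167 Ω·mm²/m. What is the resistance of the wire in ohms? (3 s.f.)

ρ = 0.0167 Ω·mm²/m = 1.67×10^-8 Ω·m
A = π(d/2)² = π(8.4000e-04 m)² = 2.2167e-06 m²
L = m/(density·A) = 0.0782/(8910×2.2167e-06) = 3.959 m
R = ρL/A = (1.67×10^-8)(3.959)/(2.2167e-06) = 0.0298 Ω

0.0298 Ω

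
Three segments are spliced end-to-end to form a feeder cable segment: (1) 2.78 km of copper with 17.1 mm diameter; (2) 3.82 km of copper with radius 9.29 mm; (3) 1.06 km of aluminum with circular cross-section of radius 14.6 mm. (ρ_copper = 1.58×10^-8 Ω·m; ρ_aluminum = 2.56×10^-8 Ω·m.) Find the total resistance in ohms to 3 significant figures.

Seg 1: A = π(d/2)² = π(8.5500e-03 m)² = 2.297e-04 m²
R_1 = (1.58×10^-8)(2780)/(2.297e-04) = 0.1913 Ω
Seg 2: A = πr² = π(9.2900e-03 m)² = 2.711e-04 m²
R_2 = (1.58×10^-8)(3820)/(2.711e-04) = 0.2226 Ω
Seg 3: A = πr² = π(1.4600e-02 m)² = 6.697e-04 m²
R_3 = (2.56×10^-8)(1060)/(6.697e-04) = 0.04052 Ω
R_total = R_1 + R_2 + R_3 = 0.454 Ω

0.454 Ω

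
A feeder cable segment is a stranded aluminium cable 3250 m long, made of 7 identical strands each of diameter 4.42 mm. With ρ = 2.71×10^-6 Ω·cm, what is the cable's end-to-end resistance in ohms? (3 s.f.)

ρ = 2.71×10^-6 Ω·cm = 2.71×10^-8 Ω·m
A_strand = π(2.2100e-03 m)² = 1.534e-05 m²
R_strand = ρL/A = (2.71×10^-8)(3250)/(1.534e-05) = 5.74 Ω
R_total = R_strand/N = 5.74/7 = 0.820 Ω

0.820 Ω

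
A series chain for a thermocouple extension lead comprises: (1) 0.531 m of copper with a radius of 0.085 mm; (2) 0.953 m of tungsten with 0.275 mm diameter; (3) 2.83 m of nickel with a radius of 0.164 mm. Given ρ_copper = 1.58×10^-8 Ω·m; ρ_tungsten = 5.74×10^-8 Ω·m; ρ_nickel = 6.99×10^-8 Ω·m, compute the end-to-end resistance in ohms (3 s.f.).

3.63 Ω

Seg 1: A = πr² = π(8.5000e-05 m)² = 2.270e-08 m²
R_1 = (1.58×10^-8)(0.531)/(2.270e-08) = 0.3696 Ω
Seg 2: A = π(d/2)² = π(1.3750e-04 m)² = 5.940e-08 m²
R_2 = (5.74×10^-8)(0.953)/(5.940e-08) = 0.921 Ω
Seg 3: A = πr² = π(1.6400e-04 m)² = 8.450e-08 m²
R_3 = (6.99×10^-8)(2.83)/(8.450e-08) = 2.341 Ω
R_total = R_1 + R_2 + R_3 = 3.63 Ω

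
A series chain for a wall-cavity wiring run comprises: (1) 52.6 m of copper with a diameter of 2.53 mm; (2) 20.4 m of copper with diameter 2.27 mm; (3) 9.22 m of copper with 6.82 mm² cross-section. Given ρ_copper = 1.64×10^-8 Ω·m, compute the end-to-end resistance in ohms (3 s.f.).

0.276 Ω

Seg 1: A = π(d/2)² = π(1.2650e-03 m)² = 5.027e-06 m²
R_1 = (1.64×10^-8)(52.6)/(5.027e-06) = 0.1716 Ω
Seg 2: A = π(d/2)² = π(1.1350e-03 m)² = 4.047e-06 m²
R_2 = (1.64×10^-8)(20.4)/(4.047e-06) = 0.08267 Ω
Seg 3: A = 6.82 mm² = 6.820e-06 m²
R_3 = (1.64×10^-8)(9.22)/(6.820e-06) = 0.02217 Ω
R_total = R_1 + R_2 + R_3 = 0.276 Ω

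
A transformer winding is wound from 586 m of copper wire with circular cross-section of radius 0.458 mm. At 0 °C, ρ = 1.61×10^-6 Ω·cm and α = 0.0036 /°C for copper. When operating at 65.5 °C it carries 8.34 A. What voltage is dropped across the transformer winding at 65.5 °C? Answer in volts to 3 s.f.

ρ = 1.61×10^-6 Ω·cm = 1.61×10^-8 Ω·m
A = πr² = π(4.5800e-04 m)² = 6.590e-07 m²
R₍0₎ = ρL/A = (1.61×10^-8)(586)/(6.590e-07) = 14.32 Ω
R₍65.5₎ = R₍0₎(1 + αΔT) = 14.32 × (1 + 0.0036×65.5) = 17.69 Ω
V = IR = 8.34 × 17.69 = 148 V

148 V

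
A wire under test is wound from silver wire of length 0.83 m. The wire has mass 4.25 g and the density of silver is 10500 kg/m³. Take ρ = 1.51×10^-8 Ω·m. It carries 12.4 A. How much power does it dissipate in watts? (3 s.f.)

A = m/(density·L) = 0.00425/(10500×0.83) = 4.8766e-07 m²
R = ρL/A = (1.51×10^-8)(0.83)/(4.8766e-07) = 0.0257 Ω
P = I²R = (12.4)² × 0.0257 = 3.95 W

3.95 W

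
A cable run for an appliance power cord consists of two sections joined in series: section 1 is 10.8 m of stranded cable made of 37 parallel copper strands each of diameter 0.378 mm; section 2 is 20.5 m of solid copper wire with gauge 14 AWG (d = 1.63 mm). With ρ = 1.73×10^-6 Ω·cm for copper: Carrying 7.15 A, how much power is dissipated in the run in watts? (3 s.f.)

ρ = 1.73×10^-6 Ω·cm = 1.73×10^-8 Ω·m
Section 1: A_strand = π(1.8900e-04)² = 1.122e-07 m²; R₁ = ρL/(N·A_s) = (1.73×10^-8)(10.8)/(37×1.122e-07) = 0.045 Ω
Section 2: A = π(1.63/2 mm)² = π(8.1500e-04 m)² = 2.087e-06 m²
R₂ = (1.73×10^-8)(20.5)/(2.087e-06) = 0.17 Ω
R = R₁ + R₂ = 0.215 Ω
P = I²R = (7.15)² × 0.215 = 11.0 W

11.0 W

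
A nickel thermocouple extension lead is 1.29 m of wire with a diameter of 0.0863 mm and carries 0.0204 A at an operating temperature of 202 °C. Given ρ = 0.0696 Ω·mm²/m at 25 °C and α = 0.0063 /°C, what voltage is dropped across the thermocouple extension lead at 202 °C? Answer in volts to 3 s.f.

0.662 V

ρ = 0.0696 Ω·mm²/m = 6.96×10^-8 Ω·m
A = π(d/2)² = π(4.3150e-05 m)² = 5.849e-09 m²
R₍25₎ = ρL/A = (6.96×10^-8)(1.29)/(5.849e-09) = 15.35 Ω
R₍202₎ = R₍25₎(1 + αΔT) = 15.35 × (1 + 0.0063×177) = 32.47 Ω
V = IR = 0.0204 × 32.47 = 0.662 V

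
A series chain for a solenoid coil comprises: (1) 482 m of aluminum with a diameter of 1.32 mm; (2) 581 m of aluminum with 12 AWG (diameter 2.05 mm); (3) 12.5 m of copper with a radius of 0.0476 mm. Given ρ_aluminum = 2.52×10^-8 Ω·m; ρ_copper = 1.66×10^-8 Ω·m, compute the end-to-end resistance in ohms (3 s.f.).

Seg 1: A = π(d/2)² = π(6.6000e-04 m)² = 1.368e-06 m²
R_1 = (2.52×10^-8)(482)/(1.368e-06) = 8.876 Ω
Seg 2: A = π(2.05/2 mm)² = π(1.0250e-03 m)² = 3.301e-06 m²
R_2 = (2.52×10^-8)(581)/(3.301e-06) = 4.436 Ω
Seg 3: A = πr² = π(4.7600e-05 m)² = 7.118e-09 m²
R_3 = (1.66×10^-8)(12.5)/(7.118e-09) = 29.15 Ω
R_total = R_1 + R_2 + R_3 = 42.5 Ω

42.5 Ω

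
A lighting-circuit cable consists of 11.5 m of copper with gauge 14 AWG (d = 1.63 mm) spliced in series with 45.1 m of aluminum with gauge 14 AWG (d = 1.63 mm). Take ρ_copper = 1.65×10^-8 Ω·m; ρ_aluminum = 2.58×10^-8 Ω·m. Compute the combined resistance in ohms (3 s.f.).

Segment 1: A = π(1.63/2 mm)² = π(8.1500e-04 m)² = 2.087e-06 m²
R₁ = ρL/A = (1.65×10^-8)(11.5)/(2.087e-06) = 0.09093 Ω
R₂ = (2.58×10^-8)(45.1)/(2.087e-06) = 0.5576 Ω
R = R₁ + R₂ = 0.649 Ω

0.649 Ω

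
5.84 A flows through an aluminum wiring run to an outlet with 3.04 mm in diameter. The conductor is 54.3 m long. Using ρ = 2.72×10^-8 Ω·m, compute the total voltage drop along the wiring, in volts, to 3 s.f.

1.19 V

A = π(d/2)² = π(1.5200e-03 m)² = 7.258e-06 m²
R = ρL/A = (2.72×10^-8)(54.3)/(7.258e-06) = 0.2035 Ω
V = IR = 5.84 × 0.2035 = 1.19 V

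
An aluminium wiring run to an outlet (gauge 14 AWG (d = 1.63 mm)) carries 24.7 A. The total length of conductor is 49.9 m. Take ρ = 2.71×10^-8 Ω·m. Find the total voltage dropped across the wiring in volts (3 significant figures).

A = π(1.63/2 mm)² = π(8.1500e-04 m)² = 2.087e-06 m²
R = ρL/A = (2.71×10^-8)(49.9)/(2.087e-06) = 0.648 Ω
V = IR = 24.7 × 0.648 = 16.0 V

16.0 V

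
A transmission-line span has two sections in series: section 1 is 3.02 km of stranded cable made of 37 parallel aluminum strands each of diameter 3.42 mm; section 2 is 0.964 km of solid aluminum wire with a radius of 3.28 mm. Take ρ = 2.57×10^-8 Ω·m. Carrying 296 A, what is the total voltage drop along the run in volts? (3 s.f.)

285 V

Section 1: A_strand = π(1.7100e-03)² = 9.186e-06 m²; R₁ = ρL/(N·A_s) = (2.57×10^-8)(3020)/(37×9.186e-06) = 0.2283 Ω
Section 2: A = πr² = π(3.2800e-03 m)² = 3.380e-05 m²
R₂ = (2.57×10^-8)(964)/(3.380e-05) = 0.733 Ω
R = R₁ + R₂ = 0.9614 Ω
V = IR = 296 × 0.9614 = 285 V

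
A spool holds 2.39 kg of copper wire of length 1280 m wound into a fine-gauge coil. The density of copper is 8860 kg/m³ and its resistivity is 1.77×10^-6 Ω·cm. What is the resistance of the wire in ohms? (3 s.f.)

108 Ω

ρ = 1.77×10^-6 Ω·cm = 1.77×10^-8 Ω·m
A = m/(density·L) = 2.39/(8860×1280) = 2.1074e-07 m²
R = ρL/A = (1.77×10^-8)(1280)/(2.1074e-07) = 108 Ω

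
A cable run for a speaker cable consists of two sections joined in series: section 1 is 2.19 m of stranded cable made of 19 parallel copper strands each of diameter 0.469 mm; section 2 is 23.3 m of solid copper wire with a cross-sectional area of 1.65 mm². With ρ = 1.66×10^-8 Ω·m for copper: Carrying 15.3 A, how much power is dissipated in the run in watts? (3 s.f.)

57.5 W

Section 1: A_strand = π(2.3450e-04)² = 1.728e-07 m²; R₁ = ρL/(N·A_s) = (1.66×10^-8)(2.19)/(19×1.728e-07) = 0.01108 Ω
Section 2: A = 1.65 mm² = 1.650e-06 m²
R₂ = (1.66×10^-8)(23.3)/(1.650e-06) = 0.2344 Ω
R = R₁ + R₂ = 0.2455 Ω
P = I²R = (15.3)² × 0.2455 = 57.5 W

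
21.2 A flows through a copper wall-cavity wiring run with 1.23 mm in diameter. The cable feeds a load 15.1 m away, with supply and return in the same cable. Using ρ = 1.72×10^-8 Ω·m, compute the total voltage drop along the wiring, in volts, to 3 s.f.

9.27 V

A = π(d/2)² = π(6.1500e-04 m)² = 1.188e-06 m²
Total conductor length (both ways) L = 2 × 15.1 = 30.2 m
R = ρL/A = (1.72×10^-8)(30.2)/(1.188e-06) = 0.4372 Ω
V = IR = 21.2 × 0.4372 = 9.27 V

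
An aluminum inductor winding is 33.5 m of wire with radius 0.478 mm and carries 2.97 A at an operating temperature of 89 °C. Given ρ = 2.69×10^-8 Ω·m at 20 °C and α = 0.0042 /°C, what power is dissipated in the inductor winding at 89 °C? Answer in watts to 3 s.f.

14.3 W

A = πr² = π(4.7800e-04 m)² = 7.178e-07 m²
R₍20₎ = ρL/A = (2.69×10^-8)(33.5)/(7.178e-07) = 1.255 Ω
R₍89₎ = R₍20₎(1 + αΔT) = 1.255 × (1 + 0.0042×69) = 1.619 Ω
P = I²R = (2.97)² × 1.619 = 14.3 W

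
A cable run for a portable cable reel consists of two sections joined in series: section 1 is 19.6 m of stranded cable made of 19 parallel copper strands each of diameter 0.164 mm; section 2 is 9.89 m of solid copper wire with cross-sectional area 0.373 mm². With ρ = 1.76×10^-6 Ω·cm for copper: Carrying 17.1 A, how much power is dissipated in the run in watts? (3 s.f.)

ρ = 1.76×10^-6 Ω·cm = 1.76×10^-8 Ω·m
Section 1: A_strand = π(8.2000e-05)² = 2.112e-08 m²; R₁ = ρL/(N·A_s) = (1.76×10^-8)(19.6)/(19×2.112e-08) = 0.8595 Ω
Section 2: A = 0.373 mm² = 3.730e-07 m²
R₂ = (1.76×10^-8)(9.89)/(3.730e-07) = 0.4667 Ω
R = R₁ + R₂ = 1.326 Ω
P = I²R = (17.1)² × 1.326 = 388 W

388 W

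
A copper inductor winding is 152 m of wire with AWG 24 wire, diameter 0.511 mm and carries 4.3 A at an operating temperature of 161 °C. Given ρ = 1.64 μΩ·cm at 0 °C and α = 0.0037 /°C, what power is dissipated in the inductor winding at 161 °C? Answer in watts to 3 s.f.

ρ = 1.64 μΩ·cm = 1.64×10^-8 Ω·m
A = π(0.511/2 mm)² = π(2.5550e-04 m)² = 2.051e-07 m²
R₍0₎ = ρL/A = (1.64×10^-8)(152)/(2.051e-07) = 12.16 Ω
R₍161₎ = R₍0₎(1 + αΔT) = 12.16 × (1 + 0.0037×161) = 19.4 Ω
P = I²R = (4.3)² × 19.4 = 359 W

359 W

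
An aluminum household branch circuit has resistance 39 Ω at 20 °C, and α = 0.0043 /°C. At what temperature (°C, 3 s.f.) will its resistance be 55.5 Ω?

118 °C

R = R₀(1 + α(T − T₀)) ⇒ T = T₀ + (R/R₀ − 1)/α
T = 20 + (55.5/39 − 1)/0.0043 = 20 + (0.4231)/0.0043 = 118 °C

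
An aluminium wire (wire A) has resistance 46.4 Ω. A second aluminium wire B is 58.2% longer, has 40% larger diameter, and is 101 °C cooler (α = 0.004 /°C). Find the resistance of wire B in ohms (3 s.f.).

22.3 Ω

R ∝ ρL/d² with ρ ∝ (1+αΔT), so R_B/R_A = (1 + 58.2/100) × (1 + 40/100)⁻² × (1 − 0.004×101)
= 1.582 × 0.5102 × 0.596 = 0.4811
R_B = 0.4811 × 46.4 = 22.3 Ω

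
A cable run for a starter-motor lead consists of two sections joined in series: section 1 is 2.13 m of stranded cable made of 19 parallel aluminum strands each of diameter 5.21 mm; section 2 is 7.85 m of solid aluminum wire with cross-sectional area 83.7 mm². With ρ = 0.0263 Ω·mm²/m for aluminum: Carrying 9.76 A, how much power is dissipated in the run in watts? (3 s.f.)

0.248 W

ρ = 0.0263 Ω·mm²/m = 2.63×10^-8 Ω·m
Section 1: A_strand = π(2.6050e-03)² = 2.132e-05 m²; R₁ = ρL/(N·A_s) = (2.63×10^-8)(2.13)/(19×2.132e-05) = 1.383×10^-4 Ω
Section 2: A = 83.7 mm² = 8.370e-05 m²
R₂ = (2.63×10^-8)(7.85)/(8.370e-05) = 0.002467 Ω
R = R₁ + R₂ = 0.002605 Ω
P = I²R = (9.76)² × 0.002605 = 0.248 W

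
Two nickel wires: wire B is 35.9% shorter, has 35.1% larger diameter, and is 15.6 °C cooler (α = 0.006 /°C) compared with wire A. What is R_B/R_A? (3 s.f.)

R ∝ ρL/d² with ρ ∝ (1+αΔT), so R_B/R_A = (1 − 35.9/100) × (1 + 35.1/100)⁻² × (1 − 0.006×15.6)
= 0.641 × 0.5479 × 0.9064 = 0.318

0.318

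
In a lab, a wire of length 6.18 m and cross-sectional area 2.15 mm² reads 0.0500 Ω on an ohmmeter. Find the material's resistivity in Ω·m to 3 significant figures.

A = 2.15 mm² = 2.150e-06 m²
ρ = RA/L = (0.05)(2.150e-06)/(6.18) = 1.74×10^-8 Ω·m

1.74×10^-8 Ω·m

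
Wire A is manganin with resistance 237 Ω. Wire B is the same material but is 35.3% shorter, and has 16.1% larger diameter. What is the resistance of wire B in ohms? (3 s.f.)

R ∝ L/d², so R_B/R_A = (1 − 35.3/100) × (1 + 16.1/100)⁻²
= 0.647 × 0.7419 = 0.48
R_B = 0.48 × 237 = 114 Ω

114 Ω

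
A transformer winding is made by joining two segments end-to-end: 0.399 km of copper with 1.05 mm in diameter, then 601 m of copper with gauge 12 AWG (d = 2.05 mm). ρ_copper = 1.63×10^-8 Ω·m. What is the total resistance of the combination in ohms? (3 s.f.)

Segment 1: A = π(d/2)² = π(5.2500e-04 m)² = 8.659e-07 m²
R₁ = ρL/A = (1.63×10^-8)(399)/(8.659e-07) = 7.511 Ω
Segment 2: A = π(2.05/2 mm)² = π(1.0250e-03 m)² = 3.301e-06 m²
R₂ = (1.63×10^-8)(601)/(3.301e-06) = 2.968 Ω
R = R₁ + R₂ = 10.5 Ω

10.5 Ω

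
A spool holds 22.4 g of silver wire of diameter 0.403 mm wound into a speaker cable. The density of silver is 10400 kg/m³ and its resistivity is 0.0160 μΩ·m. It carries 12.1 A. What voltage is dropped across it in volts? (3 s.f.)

ρ = 0.0160 μΩ·m = 1.60×10^-8 Ω·m
A = π(d/2)² = π(2.0150e-04 m)² = 1.2756e-07 m²
L = m/(density·A) = 0.0224/(10400×1.2756e-07) = 16.89 m
R = ρL/A = (1.60×10^-8)(16.89)/(1.2756e-07) = 2.118 Ω
V = IR = 12.1 × 2.118 = 25.6 V

25.6 V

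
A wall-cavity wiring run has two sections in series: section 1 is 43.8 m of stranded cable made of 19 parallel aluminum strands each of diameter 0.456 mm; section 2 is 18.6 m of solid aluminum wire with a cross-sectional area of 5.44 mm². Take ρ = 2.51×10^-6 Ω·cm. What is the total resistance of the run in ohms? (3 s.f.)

ρ = 2.51×10^-6 Ω·cm = 2.51×10^-8 Ω·m
Section 1: A_strand = π(2.2800e-04)² = 1.633e-07 m²; R₁ = ρL/(N·A_s) = (2.51×10^-8)(43.8)/(19×1.633e-07) = 0.3543 Ω
Section 2: A = 5.44 mm² = 5.440e-06 m²
R₂ = (2.51×10^-8)(18.6)/(5.440e-06) = 0.08582 Ω
R = R₁ + R₂ = 0.440 Ω

0.440 Ω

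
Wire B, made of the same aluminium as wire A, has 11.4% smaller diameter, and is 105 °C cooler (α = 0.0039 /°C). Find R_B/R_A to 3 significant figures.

R ∝ ρL/d² with ρ ∝ (1+αΔT), so R_B/R_A = (1 − 11.4/100)⁻² × (1 − 0.0039×105)
= 1.274 × 0.5905 = 0.752

0.752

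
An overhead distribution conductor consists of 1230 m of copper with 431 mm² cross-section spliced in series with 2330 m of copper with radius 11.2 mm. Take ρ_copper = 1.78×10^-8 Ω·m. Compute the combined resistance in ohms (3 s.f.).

0.156 Ω

Segment 1: A = 431 mm² = 4.310e-04 m²
R₁ = ρL/A = (1.78×10^-8)(1230)/(4.310e-04) = 0.0508 Ω
Segment 2: A = πr² = π(1.1200e-02 m)² = 3.941e-04 m²
R₂ = (1.78×10^-8)(2330)/(3.941e-04) = 0.1052 Ω
R = R₁ + R₂ = 0.156 Ω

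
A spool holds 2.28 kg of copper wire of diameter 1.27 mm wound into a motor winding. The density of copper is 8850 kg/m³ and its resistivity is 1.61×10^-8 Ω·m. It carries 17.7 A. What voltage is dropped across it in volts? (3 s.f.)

A = π(d/2)² = π(6.3500e-04 m)² = 1.2668e-06 m²
L = m/(density·A) = 2.28/(8850×1.2668e-06) = 203.4 m
R = ρL/A = (1.61×10^-8)(203.4)/(1.2668e-06) = 2.585 Ω
V = IR = 17.7 × 2.585 = 45.8 V

45.8 V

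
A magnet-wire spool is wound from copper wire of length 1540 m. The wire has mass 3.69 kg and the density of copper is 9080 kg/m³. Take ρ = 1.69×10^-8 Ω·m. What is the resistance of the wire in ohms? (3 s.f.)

A = m/(density·L) = 3.69/(9080×1540) = 2.6389e-07 m²
R = ρL/A = (1.69×10^-8)(1540)/(2.6389e-07) = 98.6 Ω

98.6 Ω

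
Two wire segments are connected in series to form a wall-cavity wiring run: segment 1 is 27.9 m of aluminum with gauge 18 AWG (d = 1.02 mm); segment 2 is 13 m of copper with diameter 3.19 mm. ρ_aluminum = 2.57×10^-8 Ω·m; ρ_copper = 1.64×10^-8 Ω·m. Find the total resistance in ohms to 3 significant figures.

Segment 1: A = π(1.02/2 mm)² = π(5.1000e-04 m)² = 8.171e-07 m²
R₁ = ρL/A = (2.57×10^-8)(27.9)/(8.171e-07) = 0.8775 Ω
Segment 2: A = π(d/2)² = π(1.5950e-03 m)² = 7.992e-06 m²
R₂ = (1.64×10^-8)(13)/(7.992e-06) = 0.02668 Ω
R = R₁ + R₂ = 0.904 Ω

0.904 Ω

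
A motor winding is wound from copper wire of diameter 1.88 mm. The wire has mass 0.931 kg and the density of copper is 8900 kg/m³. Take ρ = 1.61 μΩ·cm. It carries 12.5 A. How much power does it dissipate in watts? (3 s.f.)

ρ = 1.61 μΩ·cm = 1.61×10^-8 Ω·m
A = π(d/2)² = π(9.4000e-04 m)² = 2.7759e-06 m²
L = m/(density·A) = 0.931/(8900×2.7759e-06) = 37.68 m
R = ρL/A = (1.61×10^-8)(37.68)/(2.7759e-06) = 0.2186 Ω
P = I²R = (12.5)² × 0.2186 = 34.2 W

34.2 W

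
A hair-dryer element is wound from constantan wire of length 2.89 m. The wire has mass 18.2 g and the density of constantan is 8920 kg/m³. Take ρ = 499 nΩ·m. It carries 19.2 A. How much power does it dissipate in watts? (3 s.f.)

753 W

ρ = 499 nΩ·m = 4.99×10^-7 Ω·m
A = m/(density·L) = 0.0182/(8920×2.89) = 7.0601e-07 m²
R = ρL/A = (4.99×10^-7)(2.89)/(7.0601e-07) = 2.043 Ω
P = I²R = (19.2)² × 2.043 = 753 W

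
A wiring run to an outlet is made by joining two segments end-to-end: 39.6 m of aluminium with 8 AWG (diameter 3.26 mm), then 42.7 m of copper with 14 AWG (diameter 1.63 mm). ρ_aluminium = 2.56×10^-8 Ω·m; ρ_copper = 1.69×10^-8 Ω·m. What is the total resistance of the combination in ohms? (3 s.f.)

0.467 Ω

Segment 1: A = π(3.26/2 mm)² = π(1.6300e-03 m)² = 8.347e-06 m²
R₁ = ρL/A = (2.56×10^-8)(39.6)/(8.347e-06) = 0.1215 Ω
Segment 2: A = π(1.63/2 mm)² = π(8.1500e-04 m)² = 2.087e-06 m²
R₂ = (1.69×10^-8)(42.7)/(2.087e-06) = 0.3458 Ω
R = R₁ + R₂ = 0.467 Ω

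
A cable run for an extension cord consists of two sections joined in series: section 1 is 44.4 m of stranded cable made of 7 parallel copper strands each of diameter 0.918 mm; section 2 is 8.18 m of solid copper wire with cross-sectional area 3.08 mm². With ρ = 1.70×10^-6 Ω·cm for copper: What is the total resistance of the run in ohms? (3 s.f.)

ρ = 1.70×10^-6 Ω·cm = 1.70×10^-8 Ω·m
Section 1: A_strand = π(4.5900e-04)² = 6.619e-07 m²; R₁ = ρL/(N·A_s) = (1.70×10^-8)(44.4)/(7×6.619e-07) = 0.1629 Ω
Section 2: A = 3.08 mm² = 3.080e-06 m²
R₂ = (1.70×10^-8)(8.18)/(3.080e-06) = 0.04515 Ω
R = R₁ + R₂ = 0.208 Ω

0.208 Ω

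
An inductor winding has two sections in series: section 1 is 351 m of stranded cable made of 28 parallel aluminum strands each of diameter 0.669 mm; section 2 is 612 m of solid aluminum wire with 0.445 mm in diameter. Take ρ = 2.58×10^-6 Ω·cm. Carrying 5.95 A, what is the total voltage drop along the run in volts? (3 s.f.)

610 V

ρ = 2.58×10^-6 Ω·cm = 2.58×10^-8 Ω·m
Section 1: A_strand = π(3.3450e-04)² = 3.515e-07 m²; R₁ = ρL/(N·A_s) = (2.58×10^-8)(351)/(28×3.515e-07) = 0.9201 Ω
Section 2: A = π(d/2)² = π(2.2250e-04 m)² = 1.555e-07 m²
R₂ = (2.58×10^-8)(612)/(1.555e-07) = 101.5 Ω
R = R₁ + R₂ = 102.4 Ω
V = IR = 5.95 × 102.4 = 610 V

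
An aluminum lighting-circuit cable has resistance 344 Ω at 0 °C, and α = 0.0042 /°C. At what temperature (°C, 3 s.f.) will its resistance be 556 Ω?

147 °C

R = R₀(1 + α(T − T₀)) ⇒ T = T₀ + (R/R₀ − 1)/α
T = 0 + (556/344 − 1)/0.0042 = 0 + (0.6163)/0.0042 = 147 °C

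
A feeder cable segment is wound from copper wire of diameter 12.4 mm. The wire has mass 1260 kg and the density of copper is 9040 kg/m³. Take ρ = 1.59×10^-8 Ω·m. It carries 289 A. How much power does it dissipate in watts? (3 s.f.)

12700 W

A = π(d/2)² = π(6.2000e-03 m)² = 1.2076e-04 m²
L = m/(density·A) = 1260/(9040×1.2076e-04) = 1154 m
R = ρL/A = (1.59×10^-8)(1154)/(1.2076e-04) = 0.152 Ω
P = I²R = (289)² × 0.152 = 12700 W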